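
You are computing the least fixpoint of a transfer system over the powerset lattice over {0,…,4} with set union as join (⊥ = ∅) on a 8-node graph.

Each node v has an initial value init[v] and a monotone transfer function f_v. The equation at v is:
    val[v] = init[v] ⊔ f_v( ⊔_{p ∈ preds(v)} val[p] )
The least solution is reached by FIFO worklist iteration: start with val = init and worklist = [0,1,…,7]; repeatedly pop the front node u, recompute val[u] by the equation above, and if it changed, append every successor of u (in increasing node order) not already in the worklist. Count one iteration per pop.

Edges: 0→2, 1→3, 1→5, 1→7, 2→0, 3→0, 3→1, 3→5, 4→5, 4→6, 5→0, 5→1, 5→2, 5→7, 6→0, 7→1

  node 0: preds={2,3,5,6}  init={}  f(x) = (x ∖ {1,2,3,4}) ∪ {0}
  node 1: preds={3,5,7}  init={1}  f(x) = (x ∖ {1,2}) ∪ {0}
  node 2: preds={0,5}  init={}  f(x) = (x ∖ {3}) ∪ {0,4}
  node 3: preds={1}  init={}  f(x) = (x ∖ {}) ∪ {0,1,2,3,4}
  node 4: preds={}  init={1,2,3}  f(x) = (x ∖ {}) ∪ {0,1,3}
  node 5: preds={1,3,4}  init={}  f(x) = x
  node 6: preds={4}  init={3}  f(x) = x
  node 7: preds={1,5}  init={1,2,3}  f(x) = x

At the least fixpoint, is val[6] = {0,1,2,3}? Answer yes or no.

Worklist (15 pops):
  #1 pop 0: in={3} → {0} (was {}); enqueue []
  #2 pop 1: in={1,2,3} → {0,1,3} (was {1}); enqueue []
  #3 pop 2: in={0} → {0,4} (was {}); enqueue [0]
  #4 pop 3: in={0,1,3} → {0,1,2,3,4} (was {}); enqueue [1]
  #5 pop 4: in={} → {0,1,2,3} (was {1,2,3}); enqueue []
  #6 pop 5: in={0,1,2,3,4} → {0,1,2,3,4} (was {}); enqueue [2]
  #7 pop 6: in={0,1,2,3} → {0,1,2,3} (was {3}); enqueue []
  #8 pop 7: in={0,1,2,3,4} → {0,1,2,3,4} (was {1,2,3}); enqueue []
  #9 pop 0: in={0,1,2,3,4} → {0} (no change)
  #10 pop 1: in={0,1,2,3,4} → {0,1,3,4} (was {0,1,3}); enqueue [3,5,7]
  #11 pop 2: in={0,1,2,3,4} → {0,1,2,4} (was {0,4}); enqueue [0]
  #12 pop 3: in={0,1,3,4} → {0,1,2,3,4} (no change)
  #13 pop 5: in={0,1,2,3,4} → {0,1,2,3,4} (no change)
  #14 pop 7: in={0,1,2,3,4} → {0,1,2,3,4} (no change)
  #15 pop 0: in={0,1,2,3,4} → {0} (no change)

Fixpoint:
  val[0] = {0}
  val[1] = {0,1,3,4}
  val[2] = {0,1,2,4}
  val[3] = {0,1,2,3,4}
  val[4] = {0,1,2,3}
  val[5] = {0,1,2,3,4}
  val[6] = {0,1,2,3}
  val[7] = {0,1,2,3,4}

yes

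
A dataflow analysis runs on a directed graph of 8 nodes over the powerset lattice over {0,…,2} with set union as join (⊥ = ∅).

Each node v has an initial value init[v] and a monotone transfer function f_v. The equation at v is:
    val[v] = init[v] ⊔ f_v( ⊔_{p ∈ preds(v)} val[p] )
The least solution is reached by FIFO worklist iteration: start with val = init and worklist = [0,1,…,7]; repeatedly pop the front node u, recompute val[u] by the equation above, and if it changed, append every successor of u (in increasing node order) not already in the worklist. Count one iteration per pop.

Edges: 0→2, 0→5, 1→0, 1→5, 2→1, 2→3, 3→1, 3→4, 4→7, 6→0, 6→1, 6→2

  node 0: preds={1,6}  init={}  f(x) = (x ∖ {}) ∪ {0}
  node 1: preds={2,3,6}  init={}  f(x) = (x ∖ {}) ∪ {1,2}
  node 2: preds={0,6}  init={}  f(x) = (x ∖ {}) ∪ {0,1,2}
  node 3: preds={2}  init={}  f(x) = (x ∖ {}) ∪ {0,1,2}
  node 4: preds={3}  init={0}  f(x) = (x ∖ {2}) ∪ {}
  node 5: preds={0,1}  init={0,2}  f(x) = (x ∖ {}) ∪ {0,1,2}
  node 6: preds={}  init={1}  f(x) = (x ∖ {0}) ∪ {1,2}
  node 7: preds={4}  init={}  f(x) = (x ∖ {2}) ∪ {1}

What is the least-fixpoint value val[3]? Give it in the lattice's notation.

{0,1,2}

Iteration log — 13 steps:
  step 1. node 0  ⊔preds={1}  new={0,1}  old={}  +wl: 
  step 2. node 1  ⊔preds={1}  new={1,2}  old={}  +wl: 0
  step 3. node 2  ⊔preds={0,1}  new={0,1,2}  old={}  +wl: 1
  step 4. node 3  ⊔preds={0,1,2}  new={0,1,2}  old={}  +wl: 
  step 5. node 4  ⊔preds={0,1,2}  new={0,1}  old={0}  +wl: 
  step 6. node 5  ⊔preds={0,1,2}  new={0,1,2}  old={0,2}  +wl: 
  step 7. node 6  ⊔preds={}  new={1,2}  old={1}  +wl: 2
  step 8. node 7  ⊔preds={0,1}  new={0,1}  old={}  +wl: 
  step 9. node 0  ⊔preds={1,2}  new={0,1,2}  old={0,1}  +wl: 5
  step 10. node 1  ⊔preds={0,1,2}  new={0,1,2}  old={1,2}  +wl: 0
  step 11. node 2  ⊔preds={0,1,2}  new={0,1,2}  stable
  step 12. node 5  ⊔preds={0,1,2}  new={0,1,2}  stable
  step 13. node 0  ⊔preds={0,1,2}  new={0,1,2}  stable

Least fixpoint reached:
  node 0: {0,1,2}
  node 1: {0,1,2}
  node 2: {0,1,2}
  node 3: {0,1,2}
  node 4: {0,1}
  node 5: {0,1,2}
  node 6: {1,2}
  node 7: {0,1}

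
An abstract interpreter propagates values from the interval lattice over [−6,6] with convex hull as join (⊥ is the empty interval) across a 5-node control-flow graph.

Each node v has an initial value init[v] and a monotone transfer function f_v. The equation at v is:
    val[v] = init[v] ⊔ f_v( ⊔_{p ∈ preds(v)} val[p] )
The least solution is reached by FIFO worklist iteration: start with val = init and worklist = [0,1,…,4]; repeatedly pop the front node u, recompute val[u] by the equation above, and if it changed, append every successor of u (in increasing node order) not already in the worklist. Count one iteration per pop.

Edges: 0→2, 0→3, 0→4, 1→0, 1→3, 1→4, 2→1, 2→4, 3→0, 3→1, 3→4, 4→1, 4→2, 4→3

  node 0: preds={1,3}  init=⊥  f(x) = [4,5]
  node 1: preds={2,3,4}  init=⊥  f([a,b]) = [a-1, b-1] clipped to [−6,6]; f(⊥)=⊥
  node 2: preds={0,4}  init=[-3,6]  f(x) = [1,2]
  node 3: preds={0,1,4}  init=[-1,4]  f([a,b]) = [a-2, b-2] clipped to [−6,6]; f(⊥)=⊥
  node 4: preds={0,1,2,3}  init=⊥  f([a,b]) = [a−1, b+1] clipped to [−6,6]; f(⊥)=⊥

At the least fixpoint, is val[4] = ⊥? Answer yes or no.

no

Trace (11 dequeues):
  [1] u=0 | in [-1,4] | out [4,5] | prev ⊥ | push {}
  [2] u=1 | in [-3,6] | out [-4,5] | prev ⊥ | push {0}
  [3] u=2 | in [4,5] | out [-3,6] | ==
  [4] u=3 | in [-4,5] | out [-6,4] | prev [-1,4] | push {1}
  [5] u=4 | in [-6,6] | out [-6,6] | prev ⊥ | push {2,3}
  [6] u=0 | in [-6,5] | out [4,5] | ==
  [7] u=1 | in [-6,6] | out [-6,5] | prev [-4,5] | push {0,4}
  [8] u=2 | in [-6,6] | out [-3,6] | ==
  [9] u=3 | in [-6,6] | out [-6,4] | ==
  [10] u=0 | in [-6,5] | out [4,5] | ==
  [11] u=4 | in [-6,6] | out [-6,6] | ==

Converged values:
  [0] [4,5]
  [1] [-6,5]
  [2] [-3,6]
  [3] [-6,4]
  [4] [-6,6]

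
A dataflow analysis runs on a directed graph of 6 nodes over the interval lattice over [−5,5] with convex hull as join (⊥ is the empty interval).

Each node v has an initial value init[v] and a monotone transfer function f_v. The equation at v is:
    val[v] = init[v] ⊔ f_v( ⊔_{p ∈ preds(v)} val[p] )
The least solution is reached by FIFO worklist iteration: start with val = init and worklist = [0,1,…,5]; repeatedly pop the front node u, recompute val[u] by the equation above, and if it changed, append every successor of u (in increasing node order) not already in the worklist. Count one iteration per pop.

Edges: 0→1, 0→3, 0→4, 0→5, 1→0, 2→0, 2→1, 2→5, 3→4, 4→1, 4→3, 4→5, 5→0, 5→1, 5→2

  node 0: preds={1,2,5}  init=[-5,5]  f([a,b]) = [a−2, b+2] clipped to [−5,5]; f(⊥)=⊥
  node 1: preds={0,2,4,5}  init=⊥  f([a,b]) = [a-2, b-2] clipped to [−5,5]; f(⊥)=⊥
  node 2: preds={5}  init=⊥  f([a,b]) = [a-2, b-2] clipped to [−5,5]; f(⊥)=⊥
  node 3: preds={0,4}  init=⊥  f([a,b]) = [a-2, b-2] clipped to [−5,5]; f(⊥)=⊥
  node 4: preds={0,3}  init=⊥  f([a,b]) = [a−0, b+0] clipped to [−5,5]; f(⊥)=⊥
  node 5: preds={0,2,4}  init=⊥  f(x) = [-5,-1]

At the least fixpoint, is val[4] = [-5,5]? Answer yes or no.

Worklist (13 pops):
  #1 pop 0: in=⊥ → [-5,5] (no change)
  #2 pop 1: in=[-5,5] → [-5,3] (was ⊥); enqueue [0]
  #3 pop 2: in=⊥ → ⊥ (no change)
  #4 pop 3: in=[-5,5] → [-5,3] (was ⊥); enqueue []
  #5 pop 4: in=[-5,5] → [-5,5] (was ⊥); enqueue [1,3]
  #6 pop 5: in=[-5,5] → [-5,-1] (was ⊥); enqueue [2]
  #7 pop 0: in=[-5,3] → [-5,5] (no change)
  #8 pop 1: in=[-5,5] → [-5,3] (no change)
  #9 pop 3: in=[-5,5] → [-5,3] (no change)
  #10 pop 2: in=[-5,-1] → [-5,-3] (was ⊥); enqueue [0,1,5]
  #11 pop 0: in=[-5,3] → [-5,5] (no change)
  #12 pop 1: in=[-5,5] → [-5,3] (no change)
  #13 pop 5: in=[-5,5] → [-5,-1] (no change)

Fixpoint:
  val[0] = [-5,5]
  val[1] = [-5,3]
  val[2] = [-5,-3]
  val[3] = [-5,3]
  val[4] = [-5,5]
  val[5] = [-5,-1]

yes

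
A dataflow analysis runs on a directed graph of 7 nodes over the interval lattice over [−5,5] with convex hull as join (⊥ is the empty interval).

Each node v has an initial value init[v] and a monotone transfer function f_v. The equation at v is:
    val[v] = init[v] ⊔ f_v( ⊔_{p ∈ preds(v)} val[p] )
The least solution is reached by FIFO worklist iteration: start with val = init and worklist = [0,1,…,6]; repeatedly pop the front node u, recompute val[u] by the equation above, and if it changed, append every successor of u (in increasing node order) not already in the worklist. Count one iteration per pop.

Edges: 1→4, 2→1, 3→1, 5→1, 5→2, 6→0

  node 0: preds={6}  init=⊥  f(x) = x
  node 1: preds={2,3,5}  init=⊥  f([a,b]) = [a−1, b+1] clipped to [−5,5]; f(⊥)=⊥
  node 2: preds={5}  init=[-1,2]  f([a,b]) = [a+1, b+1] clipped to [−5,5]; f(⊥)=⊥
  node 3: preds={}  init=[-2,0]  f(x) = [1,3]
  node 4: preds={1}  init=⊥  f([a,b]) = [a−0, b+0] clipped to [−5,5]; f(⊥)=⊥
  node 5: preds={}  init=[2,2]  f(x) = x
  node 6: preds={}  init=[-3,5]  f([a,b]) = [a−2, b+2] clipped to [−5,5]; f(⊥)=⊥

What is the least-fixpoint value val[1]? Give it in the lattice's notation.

Iteration log — 9 steps:
  step 1. node 0  ⊔preds=[-3,5]  new=[-3,5]  old=⊥  +wl: 
  step 2. node 1  ⊔preds=[-2,2]  new=[-3,3]  old=⊥  +wl: 
  step 3. node 2  ⊔preds=[2,2]  new=[-1,3]  old=[-1,2]  +wl: 1
  step 4. node 3  ⊔preds=⊥  new=[-2,3]  old=[-2,0]  +wl: 
  step 5. node 4  ⊔preds=[-3,3]  new=[-3,3]  old=⊥  +wl: 
  step 6. node 5  ⊔preds=⊥  new=[2,2]  stable
  step 7. node 6  ⊔preds=⊥  new=[-3,5]  stable
  step 8. node 1  ⊔preds=[-2,3]  new=[-3,4]  old=[-3,3]  +wl: 4
  step 9. node 4  ⊔preds=[-3,4]  new=[-3,4]  old=[-3,3]  +wl: 

Least fixpoint reached:
  node 0: [-3,5]
  node 1: [-3,4]
  node 2: [-1,3]
  node 3: [-2,3]
  node 4: [-3,4]
  node 5: [2,2]
  node 6: [-3,5]

[-3,4]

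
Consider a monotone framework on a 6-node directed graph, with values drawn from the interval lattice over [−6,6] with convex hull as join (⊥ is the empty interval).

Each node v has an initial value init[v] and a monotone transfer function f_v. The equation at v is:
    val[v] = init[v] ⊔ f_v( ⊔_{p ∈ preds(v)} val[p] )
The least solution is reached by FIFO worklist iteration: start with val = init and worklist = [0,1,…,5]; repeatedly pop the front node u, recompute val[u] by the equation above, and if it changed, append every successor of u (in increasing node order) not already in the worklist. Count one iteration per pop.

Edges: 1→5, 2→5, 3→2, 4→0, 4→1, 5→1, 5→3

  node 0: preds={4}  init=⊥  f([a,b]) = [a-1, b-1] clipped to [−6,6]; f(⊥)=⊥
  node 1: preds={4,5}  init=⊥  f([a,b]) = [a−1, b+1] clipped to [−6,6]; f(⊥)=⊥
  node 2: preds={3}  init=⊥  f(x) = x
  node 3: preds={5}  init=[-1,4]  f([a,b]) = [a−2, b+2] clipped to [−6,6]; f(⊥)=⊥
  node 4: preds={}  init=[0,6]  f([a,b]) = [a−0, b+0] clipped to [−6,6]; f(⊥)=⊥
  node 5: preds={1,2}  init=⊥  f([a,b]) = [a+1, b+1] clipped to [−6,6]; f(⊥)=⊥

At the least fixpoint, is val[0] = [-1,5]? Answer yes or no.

yes

Iteration log — 33 steps:
  step 1. node 0  ⊔preds=[0,6]  new=[-1,5]  old=⊥  +wl: 
  step 2. node 1  ⊔preds=[0,6]  new=[-1,6]  old=⊥  +wl: 
  step 3. node 2  ⊔preds=[-1,4]  new=[-1,4]  old=⊥  +wl: 
  step 4. node 3  ⊔preds=⊥  new=[-1,4]  stable
  step 5. node 4  ⊔preds=⊥  new=[0,6]  stable
  step 6. node 5  ⊔preds=[-1,6]  new=[0,6]  old=⊥  +wl: 1,3
  step 7. node 1  ⊔preds=[0,6]  new=[-1,6]  stable
  step 8. node 3  ⊔preds=[0,6]  new=[-2,6]  old=[-1,4]  +wl: 2
  step 9. node 2  ⊔preds=[-2,6]  new=[-2,6]  old=[-1,4]  +wl: 5
  step 10. node 5  ⊔preds=[-2,6]  new=[-1,6]  old=[0,6]  +wl: 1,3
  step 11. node 1  ⊔preds=[-1,6]  new=[-2,6]  old=[-1,6]  +wl: 5
  step 12. node 3  ⊔preds=[-1,6]  new=[-3,6]  old=[-2,6]  +wl: 2
  step 13. node 5  ⊔preds=[-2,6]  new=[-1,6]  stable
  step 14. node 2  ⊔preds=[-3,6]  new=[-3,6]  old=[-2,6]  +wl: 5
  step 15. node 5  ⊔preds=[-3,6]  new=[-2,6]  old=[-1,6]  +wl: 1,3
  step 16. node 1  ⊔preds=[-2,6]  new=[-3,6]  old=[-2,6]  +wl: 5
  step 17. node 3  ⊔preds=[-2,6]  new=[-4,6]  old=[-3,6]  +wl: 2
  step 18. node 5  ⊔preds=[-3,6]  new=[-2,6]  stable
  step 19. node 2  ⊔preds=[-4,6]  new=[-4,6]  old=[-3,6]  +wl: 5
  step 20. node 5  ⊔preds=[-4,6]  new=[-3,6]  old=[-2,6]  +wl: 1,3
  step 21. node 1  ⊔preds=[-3,6]  new=[-4,6]  old=[-3,6]  +wl: 5
  step 22. node 3  ⊔preds=[-3,6]  new=[-5,6]  old=[-4,6]  +wl: 2
  step 23. node 5  ⊔preds=[-4,6]  new=[-3,6]  stable
  step 24. node 2  ⊔preds=[-5,6]  new=[-5,6]  old=[-4,6]  +wl: 5
  step 25. node 5  ⊔preds=[-5,6]  new=[-4,6]  old=[-3,6]  +wl: 1,3
  step 26. node 1  ⊔preds=[-4,6]  new=[-5,6]  old=[-4,6]  +wl: 5
  step 27. node 3  ⊔preds=[-4,6]  new=[-6,6]  old=[-5,6]  +wl: 2
  step 28. node 5  ⊔preds=[-5,6]  new=[-4,6]  stable
  step 29. node 2  ⊔preds=[-6,6]  new=[-6,6]  old=[-5,6]  +wl: 5
  step 30. node 5  ⊔preds=[-6,6]  new=[-5,6]  old=[-4,6]  +wl: 1,3
  step 31. node 1  ⊔preds=[-5,6]  new=[-6,6]  old=[-5,6]  +wl: 5
  step 32. node 3  ⊔preds=[-5,6]  new=[-6,6]  stable
  step 33. node 5  ⊔preds=[-6,6]  new=[-5,6]  stable

Least fixpoint reached:
  node 0: [-1,5]
  node 1: [-6,6]
  node 2: [-6,6]
  node 3: [-6,6]
  node 4: [0,6]
  node 5: [-5,6]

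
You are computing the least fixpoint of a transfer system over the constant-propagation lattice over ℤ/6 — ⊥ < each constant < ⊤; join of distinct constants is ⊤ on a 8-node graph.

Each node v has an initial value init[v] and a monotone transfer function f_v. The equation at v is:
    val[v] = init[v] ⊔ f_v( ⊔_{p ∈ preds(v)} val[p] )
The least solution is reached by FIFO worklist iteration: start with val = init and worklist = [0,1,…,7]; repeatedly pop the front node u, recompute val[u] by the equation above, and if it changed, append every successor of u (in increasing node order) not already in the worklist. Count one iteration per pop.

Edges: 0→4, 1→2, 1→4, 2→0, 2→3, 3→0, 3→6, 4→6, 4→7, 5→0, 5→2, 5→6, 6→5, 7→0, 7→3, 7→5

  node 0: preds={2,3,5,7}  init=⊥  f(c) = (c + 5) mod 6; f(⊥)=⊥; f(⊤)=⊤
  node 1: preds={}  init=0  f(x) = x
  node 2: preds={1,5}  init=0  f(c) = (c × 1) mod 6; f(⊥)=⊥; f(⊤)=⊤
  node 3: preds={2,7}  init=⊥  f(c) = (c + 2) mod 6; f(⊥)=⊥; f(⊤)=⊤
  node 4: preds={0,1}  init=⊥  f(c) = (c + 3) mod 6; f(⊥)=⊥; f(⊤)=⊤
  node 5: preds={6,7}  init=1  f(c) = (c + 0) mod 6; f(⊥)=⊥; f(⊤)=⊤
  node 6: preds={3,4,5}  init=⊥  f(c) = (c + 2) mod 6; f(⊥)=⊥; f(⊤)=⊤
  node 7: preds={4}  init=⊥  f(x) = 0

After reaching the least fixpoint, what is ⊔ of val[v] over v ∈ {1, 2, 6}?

Trace (14 dequeues):
  [1] u=0 | in ⊤ | out ⊤ | prev ⊥ | push {}
  [2] u=1 | in ⊥ | out 0 | ==
  [3] u=2 | in ⊤ | out ⊤ | prev 0 | push {0}
  [4] u=3 | in ⊤ | out ⊤ | prev ⊥ | push {}
  [5] u=4 | in ⊤ | out ⊤ | prev ⊥ | push {}
  [6] u=5 | in ⊥ | out 1 | ==
  [7] u=6 | in ⊤ | out ⊤ | prev ⊥ | push {5}
  [8] u=7 | in ⊤ | out 0 | prev ⊥ | push {3}
  [9] u=0 | in ⊤ | out ⊤ | ==
  [10] u=5 | in ⊤ | out ⊤ | prev 1 | push {0,2,6}
  [11] u=3 | in ⊤ | out ⊤ | ==
  [12] u=0 | in ⊤ | out ⊤ | ==
  [13] u=2 | in ⊤ | out ⊤ | ==
  [14] u=6 | in ⊤ | out ⊤ | ==

Converged values:
  [0] ⊤
  [1] 0
  [2] ⊤
  [3] ⊤
  [4] ⊤
  [5] ⊤
  [6] ⊤
  [7] 0

⊤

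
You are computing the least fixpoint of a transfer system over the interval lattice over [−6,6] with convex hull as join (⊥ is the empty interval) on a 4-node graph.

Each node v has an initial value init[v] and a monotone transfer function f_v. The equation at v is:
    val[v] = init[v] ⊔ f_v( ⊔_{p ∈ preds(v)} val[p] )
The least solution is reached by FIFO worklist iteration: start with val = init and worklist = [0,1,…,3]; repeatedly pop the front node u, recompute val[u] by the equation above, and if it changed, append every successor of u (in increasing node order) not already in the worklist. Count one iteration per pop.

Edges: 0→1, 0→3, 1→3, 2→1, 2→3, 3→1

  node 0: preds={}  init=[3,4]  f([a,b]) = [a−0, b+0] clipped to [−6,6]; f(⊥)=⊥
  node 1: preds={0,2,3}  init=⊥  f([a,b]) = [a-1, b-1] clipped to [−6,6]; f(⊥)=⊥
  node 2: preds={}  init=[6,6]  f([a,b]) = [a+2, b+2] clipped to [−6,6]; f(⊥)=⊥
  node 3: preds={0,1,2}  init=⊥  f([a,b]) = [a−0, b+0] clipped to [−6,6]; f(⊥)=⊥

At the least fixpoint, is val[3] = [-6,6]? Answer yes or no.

Trace (21 dequeues):
  [1] u=0 | in ⊥ | out [3,4] | ==
  [2] u=1 | in [3,6] | out [2,5] | prev ⊥ | push {}
  [3] u=2 | in ⊥ | out [6,6] | ==
  [4] u=3 | in [2,6] | out [2,6] | prev ⊥ | push {1}
  [5] u=1 | in [2,6] | out [1,5] | prev [2,5] | push {3}
  [6] u=3 | in [1,6] | out [1,6] | prev [2,6] | push {1}
  [7] u=1 | in [1,6] | out [0,5] | prev [1,5] | push {3}
  [8] u=3 | in [0,6] | out [0,6] | prev [1,6] | push {1}
  [9] u=1 | in [0,6] | out [-1,5] | prev [0,5] | push {3}
  [10] u=3 | in [-1,6] | out [-1,6] | prev [0,6] | push {1}
  [11] u=1 | in [-1,6] | out [-2,5] | prev [-1,5] | push {3}
  [12] u=3 | in [-2,6] | out [-2,6] | prev [-1,6] | push {1}
  [13] u=1 | in [-2,6] | out [-3,5] | prev [-2,5] | push {3}
  [14] u=3 | in [-3,6] | out [-3,6] | prev [-2,6] | push {1}
  [15] u=1 | in [-3,6] | out [-4,5] | prev [-3,5] | push {3}
  [16] u=3 | in [-4,6] | out [-4,6] | prev [-3,6] | push {1}
  [17] u=1 | in [-4,6] | out [-5,5] | prev [-4,5] | push {3}
  [18] u=3 | in [-5,6] | out [-5,6] | prev [-4,6] | push {1}
  [19] u=1 | in [-5,6] | out [-6,5] | prev [-5,5] | push {3}
  [20] u=3 | in [-6,6] | out [-6,6] | prev [-5,6] | push {1}
  [21] u=1 | in [-6,6] | out [-6,5] | ==

Converged values:
  [0] [3,4]
  [1] [-6,5]
  [2] [6,6]
  [3] [-6,6]

yes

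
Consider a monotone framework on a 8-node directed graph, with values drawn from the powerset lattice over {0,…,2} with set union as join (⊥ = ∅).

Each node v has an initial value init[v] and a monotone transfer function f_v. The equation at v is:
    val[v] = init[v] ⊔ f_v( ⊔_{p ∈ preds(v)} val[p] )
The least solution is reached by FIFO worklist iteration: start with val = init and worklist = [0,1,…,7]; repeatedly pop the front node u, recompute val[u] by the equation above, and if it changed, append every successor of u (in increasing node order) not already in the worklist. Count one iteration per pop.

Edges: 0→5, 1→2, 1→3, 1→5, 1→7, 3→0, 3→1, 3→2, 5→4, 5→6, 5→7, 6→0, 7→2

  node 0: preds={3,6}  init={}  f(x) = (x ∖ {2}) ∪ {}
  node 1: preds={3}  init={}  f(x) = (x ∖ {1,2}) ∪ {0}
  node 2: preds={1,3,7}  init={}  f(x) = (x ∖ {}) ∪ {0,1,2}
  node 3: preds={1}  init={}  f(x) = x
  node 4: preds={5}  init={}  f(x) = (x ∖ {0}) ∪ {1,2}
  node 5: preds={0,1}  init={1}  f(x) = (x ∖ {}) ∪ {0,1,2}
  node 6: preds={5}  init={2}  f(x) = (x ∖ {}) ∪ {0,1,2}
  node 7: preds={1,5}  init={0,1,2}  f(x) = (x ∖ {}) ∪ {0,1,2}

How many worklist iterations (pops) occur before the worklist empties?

13

Trace (13 dequeues):
  [1] u=0 | in {2} | out {} | ==
  [2] u=1 | in {} | out {0} | prev {} | push {}
  [3] u=2 | in {0,1,2} | out {0,1,2} | prev {} | push {}
  [4] u=3 | in {0} | out {0} | prev {} | push {0,1,2}
  [5] u=4 | in {1} | out {1,2} | prev {} | push {}
  [6] u=5 | in {0} | out {0,1,2} | prev {1} | push {4}
  [7] u=6 | in {0,1,2} | out {0,1,2} | prev {2} | push {}
  [8] u=7 | in {0,1,2} | out {0,1,2} | ==
  [9] u=0 | in {0,1,2} | out {0,1} | prev {} | push {5}
  [10] u=1 | in {0} | out {0} | ==
  [11] u=2 | in {0,1,2} | out {0,1,2} | ==
  [12] u=4 | in {0,1,2} | out {1,2} | ==
  [13] u=5 | in {0,1} | out {0,1,2} | ==

Converged values:
  [0] {0,1}
  [1] {0}
  [2] {0,1,2}
  [3] {0}
  [4] {1,2}
  [5] {0,1,2}
  [6] {0,1,2}
  [7] {0,1,2}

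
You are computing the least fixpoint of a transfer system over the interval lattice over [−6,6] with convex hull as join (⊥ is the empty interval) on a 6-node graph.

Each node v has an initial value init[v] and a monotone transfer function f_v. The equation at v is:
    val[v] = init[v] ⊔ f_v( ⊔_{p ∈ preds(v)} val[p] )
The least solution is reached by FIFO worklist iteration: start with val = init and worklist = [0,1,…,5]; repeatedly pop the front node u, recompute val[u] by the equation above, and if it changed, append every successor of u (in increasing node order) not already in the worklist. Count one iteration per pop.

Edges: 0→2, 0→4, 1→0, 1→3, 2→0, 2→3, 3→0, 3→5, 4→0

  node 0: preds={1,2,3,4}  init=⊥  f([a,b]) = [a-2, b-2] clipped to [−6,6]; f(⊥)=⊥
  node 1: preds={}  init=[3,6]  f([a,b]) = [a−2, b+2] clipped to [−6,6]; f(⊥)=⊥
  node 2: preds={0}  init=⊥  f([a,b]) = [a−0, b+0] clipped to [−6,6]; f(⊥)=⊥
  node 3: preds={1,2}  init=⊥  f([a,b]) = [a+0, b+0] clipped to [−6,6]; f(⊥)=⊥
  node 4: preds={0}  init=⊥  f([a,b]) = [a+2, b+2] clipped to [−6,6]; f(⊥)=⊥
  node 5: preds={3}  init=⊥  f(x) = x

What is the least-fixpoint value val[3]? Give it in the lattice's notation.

Trace (28 dequeues):
  [1] u=0 | in [3,6] | out [1,4] | prev ⊥ | push {}
  [2] u=1 | in ⊥ | out [3,6] | ==
  [3] u=2 | in [1,4] | out [1,4] | prev ⊥ | push {0}
  [4] u=3 | in [1,6] | out [1,6] | prev ⊥ | push {}
  [5] u=4 | in [1,4] | out [3,6] | prev ⊥ | push {}
  [6] u=5 | in [1,6] | out [1,6] | prev ⊥ | push {}
  [7] u=0 | in [1,6] | out [-1,4] | prev [1,4] | push {2,4}
  [8] u=2 | in [-1,4] | out [-1,4] | prev [1,4] | push {0,3}
  [9] u=4 | in [-1,4] | out [1,6] | prev [3,6] | push {}
  [10] u=0 | in [-1,6] | out [-3,4] | prev [-1,4] | push {2,4}
  [11] u=3 | in [-1,6] | out [-1,6] | prev [1,6] | push {0,5}
  [12] u=2 | in [-3,4] | out [-3,4] | prev [-1,4] | push {3}
  [13] u=4 | in [-3,4] | out [-1,6] | prev [1,6] | push {}
  [14] u=0 | in [-3,6] | out [-5,4] | prev [-3,4] | push {2,4}
  [15] u=5 | in [-1,6] | out [-1,6] | prev [1,6] | push {}
  [16] u=3 | in [-3,6] | out [-3,6] | prev [-1,6] | push {0,5}
  [17] u=2 | in [-5,4] | out [-5,4] | prev [-3,4] | push {3}
  [18] u=4 | in [-5,4] | out [-3,6] | prev [-1,6] | push {}
  [19] u=0 | in [-5,6] | out [-6,4] | prev [-5,4] | push {2,4}
  [20] u=5 | in [-3,6] | out [-3,6] | prev [-1,6] | push {}
  [21] u=3 | in [-5,6] | out [-5,6] | prev [-3,6] | push {0,5}
  [22] u=2 | in [-6,4] | out [-6,4] | prev [-5,4] | push {3}
  [23] u=4 | in [-6,4] | out [-4,6] | prev [-3,6] | push {}
  [24] u=0 | in [-6,6] | out [-6,4] | ==
  [25] u=5 | in [-5,6] | out [-5,6] | prev [-3,6] | push {}
  [26] u=3 | in [-6,6] | out [-6,6] | prev [-5,6] | push {0,5}
  [27] u=0 | in [-6,6] | out [-6,4] | ==
  [28] u=5 | in [-6,6] | out [-6,6] | prev [-5,6] | push {}

Converged values:
  [0] [-6,4]
  [1] [3,6]
  [2] [-6,4]
  [3] [-6,6]
  [4] [-4,6]
  [5] [-6,6]

[-6,6]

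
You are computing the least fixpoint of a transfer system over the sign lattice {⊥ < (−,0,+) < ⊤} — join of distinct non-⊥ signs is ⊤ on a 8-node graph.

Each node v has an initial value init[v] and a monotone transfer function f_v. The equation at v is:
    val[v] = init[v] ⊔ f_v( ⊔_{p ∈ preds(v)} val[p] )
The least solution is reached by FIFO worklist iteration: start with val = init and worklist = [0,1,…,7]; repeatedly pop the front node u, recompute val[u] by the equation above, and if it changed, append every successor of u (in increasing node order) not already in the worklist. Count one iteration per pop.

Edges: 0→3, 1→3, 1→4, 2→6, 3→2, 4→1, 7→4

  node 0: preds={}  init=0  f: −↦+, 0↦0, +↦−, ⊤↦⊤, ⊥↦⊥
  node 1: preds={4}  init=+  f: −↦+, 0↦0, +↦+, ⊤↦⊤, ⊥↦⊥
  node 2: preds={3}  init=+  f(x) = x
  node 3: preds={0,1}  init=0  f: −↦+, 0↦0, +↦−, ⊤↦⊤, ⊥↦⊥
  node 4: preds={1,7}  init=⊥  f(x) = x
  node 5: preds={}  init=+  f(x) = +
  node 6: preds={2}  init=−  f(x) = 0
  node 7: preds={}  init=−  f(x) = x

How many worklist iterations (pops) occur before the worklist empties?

Worklist (12 pops):
  #1 pop 0: in=⊥ → 0 (no change)
  #2 pop 1: in=⊥ → + (no change)
  #3 pop 2: in=0 → ⊤ (was +); enqueue []
  #4 pop 3: in=⊤ → ⊤ (was 0); enqueue [2]
  #5 pop 4: in=⊤ → ⊤ (was ⊥); enqueue [1]
  #6 pop 5: in=⊥ → + (no change)
  #7 pop 6: in=⊤ → ⊤ (was −); enqueue []
  #8 pop 7: in=⊥ → − (no change)
  #9 pop 2: in=⊤ → ⊤ (no change)
  #10 pop 1: in=⊤ → ⊤ (was +); enqueue [3,4]
  #11 pop 3: in=⊤ → ⊤ (no change)
  #12 pop 4: in=⊤ → ⊤ (no change)

Fixpoint:
  val[0] = 0
  val[1] = ⊤
  val[2] = ⊤
  val[3] = ⊤
  val[4] = ⊤
  val[5] = +
  val[6] = ⊤
  val[7] = −

12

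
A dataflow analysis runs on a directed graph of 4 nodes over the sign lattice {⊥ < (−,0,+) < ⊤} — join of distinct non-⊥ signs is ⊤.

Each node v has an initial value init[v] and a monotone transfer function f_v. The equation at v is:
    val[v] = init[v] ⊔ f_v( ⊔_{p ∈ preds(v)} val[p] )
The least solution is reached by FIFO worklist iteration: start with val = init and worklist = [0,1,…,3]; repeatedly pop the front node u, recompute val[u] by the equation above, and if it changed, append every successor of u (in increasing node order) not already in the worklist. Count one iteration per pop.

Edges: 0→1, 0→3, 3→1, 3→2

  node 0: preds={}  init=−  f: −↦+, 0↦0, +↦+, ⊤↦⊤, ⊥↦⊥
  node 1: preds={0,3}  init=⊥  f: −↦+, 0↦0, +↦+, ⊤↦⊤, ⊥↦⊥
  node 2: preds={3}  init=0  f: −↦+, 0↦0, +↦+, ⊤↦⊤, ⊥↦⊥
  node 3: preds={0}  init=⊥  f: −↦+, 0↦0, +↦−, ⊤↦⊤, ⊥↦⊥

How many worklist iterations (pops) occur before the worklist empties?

Trace (6 dequeues):
  [1] u=0 | in ⊥ | out − | ==
  [2] u=1 | in − | out + | prev ⊥ | push {}
  [3] u=2 | in ⊥ | out 0 | ==
  [4] u=3 | in − | out + | prev ⊥ | push {1,2}
  [5] u=1 | in ⊤ | out ⊤ | prev + | push {}
  [6] u=2 | in + | out ⊤ | prev 0 | push {}

Converged values:
  [0] −
  [1] ⊤
  [2] ⊤
  [3] +

6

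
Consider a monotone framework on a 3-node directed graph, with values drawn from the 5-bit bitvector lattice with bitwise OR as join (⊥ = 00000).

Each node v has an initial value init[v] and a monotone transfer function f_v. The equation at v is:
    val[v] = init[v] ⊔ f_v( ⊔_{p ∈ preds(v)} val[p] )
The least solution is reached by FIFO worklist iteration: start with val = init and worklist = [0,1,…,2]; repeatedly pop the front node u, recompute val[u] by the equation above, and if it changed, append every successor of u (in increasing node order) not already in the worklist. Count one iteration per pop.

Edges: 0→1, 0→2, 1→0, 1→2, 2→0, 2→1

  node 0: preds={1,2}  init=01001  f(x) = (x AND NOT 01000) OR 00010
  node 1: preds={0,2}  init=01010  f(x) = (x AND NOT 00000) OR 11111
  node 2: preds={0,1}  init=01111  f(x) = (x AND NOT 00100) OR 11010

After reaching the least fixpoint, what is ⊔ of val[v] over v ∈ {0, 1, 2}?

Trace (6 dequeues):
  [1] u=0 | in 01111 | out 01111 | prev 01001 | push {}
  [2] u=1 | in 01111 | out 11111 | prev 01010 | push {0}
  [3] u=2 | in 11111 | out 11111 | prev 01111 | push {1}
  [4] u=0 | in 11111 | out 11111 | prev 01111 | push {2}
  [5] u=1 | in 11111 | out 11111 | ==
  [6] u=2 | in 11111 | out 11111 | ==

Converged values:
  [0] 11111
  [1] 11111
  [2] 11111

11111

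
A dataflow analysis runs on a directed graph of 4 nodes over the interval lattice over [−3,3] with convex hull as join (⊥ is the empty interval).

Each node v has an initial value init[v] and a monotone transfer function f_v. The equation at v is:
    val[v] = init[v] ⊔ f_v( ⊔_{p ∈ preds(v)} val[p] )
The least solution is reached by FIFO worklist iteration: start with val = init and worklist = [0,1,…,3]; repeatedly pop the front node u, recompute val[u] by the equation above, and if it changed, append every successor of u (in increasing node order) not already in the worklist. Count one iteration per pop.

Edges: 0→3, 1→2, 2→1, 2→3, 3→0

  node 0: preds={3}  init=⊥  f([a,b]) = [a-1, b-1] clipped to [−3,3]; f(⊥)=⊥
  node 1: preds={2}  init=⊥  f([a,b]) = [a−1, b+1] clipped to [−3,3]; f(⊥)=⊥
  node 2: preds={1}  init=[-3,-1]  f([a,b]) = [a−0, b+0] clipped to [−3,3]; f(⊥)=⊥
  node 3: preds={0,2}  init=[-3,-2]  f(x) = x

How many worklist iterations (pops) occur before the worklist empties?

Iteration log — 19 steps:
  step 1. node 0  ⊔preds=[-3,-2]  new=[-3,-3]  old=⊥  +wl: 
  step 2. node 1  ⊔preds=[-3,-1]  new=[-3,0]  old=⊥  +wl: 
  step 3. node 2  ⊔preds=[-3,0]  new=[-3,0]  old=[-3,-1]  +wl: 1
  step 4. node 3  ⊔preds=[-3,0]  new=[-3,0]  old=[-3,-2]  +wl: 0
  step 5. node 1  ⊔preds=[-3,0]  new=[-3,1]  old=[-3,0]  +wl: 2
  step 6. node 0  ⊔preds=[-3,0]  new=[-3,-1]  old=[-3,-3]  +wl: 3
  step 7. node 2  ⊔preds=[-3,1]  new=[-3,1]  old=[-3,0]  +wl: 1
  step 8. node 3  ⊔preds=[-3,1]  new=[-3,1]  old=[-3,0]  +wl: 0
  step 9. node 1  ⊔preds=[-3,1]  new=[-3,2]  old=[-3,1]  +wl: 2
  step 10. node 0  ⊔preds=[-3,1]  new=[-3,0]  old=[-3,-1]  +wl: 3
  step 11. node 2  ⊔preds=[-3,2]  new=[-3,2]  old=[-3,1]  +wl: 1
  step 12. node 3  ⊔preds=[-3,2]  new=[-3,2]  old=[-3,1]  +wl: 0
  step 13. node 1  ⊔preds=[-3,2]  new=[-3,3]  old=[-3,2]  +wl: 2
  step 14. node 0  ⊔preds=[-3,2]  new=[-3,1]  old=[-3,0]  +wl: 3
  step 15. node 2  ⊔preds=[-3,3]  new=[-3,3]  old=[-3,2]  +wl: 1
  step 16. node 3  ⊔preds=[-3,3]  new=[-3,3]  old=[-3,2]  +wl: 0
  step 17. node 1  ⊔preds=[-3,3]  new=[-3,3]  stable
  step 18. node 0  ⊔preds=[-3,3]  new=[-3,2]  old=[-3,1]  +wl: 3
  step 19. node 3  ⊔preds=[-3,3]  new=[-3,3]  stable

Least fixpoint reached:
  node 0: [-3,2]
  node 1: [-3,3]
  node 2: [-3,3]
  node 3: [-3,3]

19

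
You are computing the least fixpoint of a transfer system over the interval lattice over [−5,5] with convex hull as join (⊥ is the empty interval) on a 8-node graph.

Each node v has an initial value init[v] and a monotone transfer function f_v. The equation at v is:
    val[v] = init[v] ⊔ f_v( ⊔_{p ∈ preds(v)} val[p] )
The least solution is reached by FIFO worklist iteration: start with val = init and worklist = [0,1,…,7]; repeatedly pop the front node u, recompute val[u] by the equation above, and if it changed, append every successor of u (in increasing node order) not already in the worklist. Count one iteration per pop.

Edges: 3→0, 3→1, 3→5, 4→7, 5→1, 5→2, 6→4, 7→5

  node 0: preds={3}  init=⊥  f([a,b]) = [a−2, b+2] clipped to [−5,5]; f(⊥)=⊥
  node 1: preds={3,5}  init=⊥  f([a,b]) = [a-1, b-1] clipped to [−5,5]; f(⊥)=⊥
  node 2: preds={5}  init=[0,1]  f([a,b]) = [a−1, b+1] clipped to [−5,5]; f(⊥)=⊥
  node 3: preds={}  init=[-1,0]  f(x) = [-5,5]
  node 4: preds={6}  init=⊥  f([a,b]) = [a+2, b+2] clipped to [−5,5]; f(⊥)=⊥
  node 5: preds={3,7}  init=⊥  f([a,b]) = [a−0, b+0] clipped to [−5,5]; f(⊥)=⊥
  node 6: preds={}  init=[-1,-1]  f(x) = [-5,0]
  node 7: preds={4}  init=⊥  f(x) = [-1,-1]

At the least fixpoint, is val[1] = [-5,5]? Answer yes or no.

no

Trace (14 dequeues):
  [1] u=0 | in [-1,0] | out [-3,2] | prev ⊥ | push {}
  [2] u=1 | in [-1,0] | out [-2,-1] | prev ⊥ | push {}
  [3] u=2 | in ⊥ | out [0,1] | ==
  [4] u=3 | in ⊥ | out [-5,5] | prev [-1,0] | push {0,1}
  [5] u=4 | in [-1,-1] | out [1,1] | prev ⊥ | push {}
  [6] u=5 | in [-5,5] | out [-5,5] | prev ⊥ | push {2}
  [7] u=6 | in ⊥ | out [-5,0] | prev [-1,-1] | push {4}
  [8] u=7 | in [1,1] | out [-1,-1] | prev ⊥ | push {5}
  [9] u=0 | in [-5,5] | out [-5,5] | prev [-3,2] | push {}
  [10] u=1 | in [-5,5] | out [-5,4] | prev [-2,-1] | push {}
  [11] u=2 | in [-5,5] | out [-5,5] | prev [0,1] | push {}
  [12] u=4 | in [-5,0] | out [-3,2] | prev [1,1] | push {7}
  [13] u=5 | in [-5,5] | out [-5,5] | ==
  [14] u=7 | in [-3,2] | out [-1,-1] | ==

Converged values:
  [0] [-5,5]
  [1] [-5,4]
  [2] [-5,5]
  [3] [-5,5]
  [4] [-3,2]
  [5] [-5,5]
  [6] [-5,0]
  [7] [-1,-1]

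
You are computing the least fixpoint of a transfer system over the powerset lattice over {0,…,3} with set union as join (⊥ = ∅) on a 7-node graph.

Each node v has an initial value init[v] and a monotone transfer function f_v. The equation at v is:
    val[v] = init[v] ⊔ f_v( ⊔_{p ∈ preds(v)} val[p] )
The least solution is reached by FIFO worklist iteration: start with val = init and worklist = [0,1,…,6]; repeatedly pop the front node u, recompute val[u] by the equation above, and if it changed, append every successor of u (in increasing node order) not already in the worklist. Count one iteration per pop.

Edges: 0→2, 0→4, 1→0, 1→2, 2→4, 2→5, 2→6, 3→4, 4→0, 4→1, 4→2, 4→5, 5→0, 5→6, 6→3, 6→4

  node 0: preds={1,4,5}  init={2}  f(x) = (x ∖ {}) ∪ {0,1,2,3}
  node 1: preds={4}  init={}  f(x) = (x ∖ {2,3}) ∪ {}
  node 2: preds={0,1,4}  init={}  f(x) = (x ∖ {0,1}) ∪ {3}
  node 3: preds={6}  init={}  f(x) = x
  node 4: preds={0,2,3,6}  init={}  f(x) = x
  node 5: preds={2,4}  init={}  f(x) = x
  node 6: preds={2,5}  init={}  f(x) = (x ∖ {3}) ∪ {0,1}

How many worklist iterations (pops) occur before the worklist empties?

Iteration log — 13 steps:
  step 1. node 0  ⊔preds={}  new={0,1,2,3}  old={2}  +wl: 
  step 2. node 1  ⊔preds={}  new={}  stable
  step 3. node 2  ⊔preds={0,1,2,3}  new={2,3}  old={}  +wl: 
  step 4. node 3  ⊔preds={}  new={}  stable
  step 5. node 4  ⊔preds={0,1,2,3}  new={0,1,2,3}  old={}  +wl: 0,1,2
  step 6. node 5  ⊔preds={0,1,2,3}  new={0,1,2,3}  old={}  +wl: 
  step 7. node 6  ⊔preds={0,1,2,3}  new={0,1,2}  old={}  +wl: 3,4
  step 8. node 0  ⊔preds={0,1,2,3}  new={0,1,2,3}  stable
  step 9. node 1  ⊔preds={0,1,2,3}  new={0,1}  old={}  +wl: 0
  step 10. node 2  ⊔preds={0,1,2,3}  new={2,3}  stable
  step 11. node 3  ⊔preds={0,1,2}  new={0,1,2}  old={}  +wl: 
  step 12. node 4  ⊔preds={0,1,2,3}  new={0,1,2,3}  stable
  step 13. node 0  ⊔preds={0,1,2,3}  new={0,1,2,3}  stable

Least fixpoint reached:
  node 0: {0,1,2,3}
  node 1: {0,1}
  node 2: {2,3}
  node 3: {0,1,2}
  node 4: {0,1,2,3}
  node 5: {0,1,2,3}
  node 6: {0,1,2}

13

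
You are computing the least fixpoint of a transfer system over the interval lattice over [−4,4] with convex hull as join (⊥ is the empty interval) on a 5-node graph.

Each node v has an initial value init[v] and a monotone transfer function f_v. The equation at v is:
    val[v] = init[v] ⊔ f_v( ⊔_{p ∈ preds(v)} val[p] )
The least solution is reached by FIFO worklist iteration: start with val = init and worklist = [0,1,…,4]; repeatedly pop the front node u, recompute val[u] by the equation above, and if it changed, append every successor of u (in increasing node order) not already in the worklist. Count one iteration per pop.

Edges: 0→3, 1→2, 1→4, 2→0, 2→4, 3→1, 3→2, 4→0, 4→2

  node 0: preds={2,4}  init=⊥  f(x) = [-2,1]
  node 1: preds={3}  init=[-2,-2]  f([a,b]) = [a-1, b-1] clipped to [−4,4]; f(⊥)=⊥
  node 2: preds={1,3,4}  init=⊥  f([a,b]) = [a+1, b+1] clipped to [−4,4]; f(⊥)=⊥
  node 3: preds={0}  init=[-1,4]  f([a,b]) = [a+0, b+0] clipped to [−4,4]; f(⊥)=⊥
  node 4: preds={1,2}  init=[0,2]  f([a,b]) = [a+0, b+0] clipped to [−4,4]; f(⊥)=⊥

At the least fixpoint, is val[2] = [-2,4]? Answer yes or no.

Worklist (11 pops):
  #1 pop 0: in=[0,2] → [-2,1] (was ⊥); enqueue []
  #2 pop 1: in=[-1,4] → [-2,3] (was [-2,-2]); enqueue []
  #3 pop 2: in=[-2,4] → [-1,4] (was ⊥); enqueue [0]
  #4 pop 3: in=[-2,1] → [-2,4] (was [-1,4]); enqueue [1,2]
  #5 pop 4: in=[-2,4] → [-2,4] (was [0,2]); enqueue []
  #6 pop 0: in=[-2,4] → [-2,1] (no change)
  #7 pop 1: in=[-2,4] → [-3,3] (was [-2,3]); enqueue [4]
  #8 pop 2: in=[-3,4] → [-2,4] (was [-1,4]); enqueue [0]
  #9 pop 4: in=[-3,4] → [-3,4] (was [-2,4]); enqueue [2]
  #10 pop 0: in=[-3,4] → [-2,1] (no change)
  #11 pop 2: in=[-3,4] → [-2,4] (no change)

Fixpoint:
  val[0] = [-2,1]
  val[1] = [-3,3]
  val[2] = [-2,4]
  val[3] = [-2,4]
  val[4] = [-3,4]

yes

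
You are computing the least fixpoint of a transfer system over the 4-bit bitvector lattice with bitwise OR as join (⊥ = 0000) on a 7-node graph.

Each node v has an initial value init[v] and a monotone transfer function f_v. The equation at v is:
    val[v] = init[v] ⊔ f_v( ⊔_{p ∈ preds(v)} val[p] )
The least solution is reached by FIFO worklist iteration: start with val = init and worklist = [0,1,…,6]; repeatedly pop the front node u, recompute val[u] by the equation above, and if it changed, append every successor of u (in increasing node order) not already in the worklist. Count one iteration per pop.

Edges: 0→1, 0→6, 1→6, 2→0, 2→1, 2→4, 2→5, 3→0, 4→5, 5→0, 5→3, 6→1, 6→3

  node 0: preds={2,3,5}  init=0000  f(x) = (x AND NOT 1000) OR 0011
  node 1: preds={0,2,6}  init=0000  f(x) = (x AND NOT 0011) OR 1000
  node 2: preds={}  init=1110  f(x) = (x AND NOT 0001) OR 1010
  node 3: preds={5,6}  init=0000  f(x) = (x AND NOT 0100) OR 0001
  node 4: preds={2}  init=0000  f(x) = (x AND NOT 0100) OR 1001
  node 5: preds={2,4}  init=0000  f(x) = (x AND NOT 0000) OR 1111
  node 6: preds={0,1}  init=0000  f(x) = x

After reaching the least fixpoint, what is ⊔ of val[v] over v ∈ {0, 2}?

1111

Worklist (11 pops):
  #1 pop 0: in=1110 → 0111 (was 0000); enqueue []
  #2 pop 1: in=1111 → 1100 (was 0000); enqueue []
  #3 pop 2: in=0000 → 1110 (no change)
  #4 pop 3: in=0000 → 0001 (was 0000); enqueue [0]
  #5 pop 4: in=1110 → 1011 (was 0000); enqueue []
  #6 pop 5: in=1111 → 1111 (was 0000); enqueue [3]
  #7 pop 6: in=1111 → 1111 (was 0000); enqueue [1]
  #8 pop 0: in=1111 → 0111 (no change)
  #9 pop 3: in=1111 → 1011 (was 0001); enqueue [0]
  #10 pop 1: in=1111 → 1100 (no change)
  #11 pop 0: in=1111 → 0111 (no change)

Fixpoint:
  val[0] = 0111
  val[1] = 1100
  val[2] = 1110
  val[3] = 1011
  val[4] = 1011
  val[5] = 1111
  val[6] = 1111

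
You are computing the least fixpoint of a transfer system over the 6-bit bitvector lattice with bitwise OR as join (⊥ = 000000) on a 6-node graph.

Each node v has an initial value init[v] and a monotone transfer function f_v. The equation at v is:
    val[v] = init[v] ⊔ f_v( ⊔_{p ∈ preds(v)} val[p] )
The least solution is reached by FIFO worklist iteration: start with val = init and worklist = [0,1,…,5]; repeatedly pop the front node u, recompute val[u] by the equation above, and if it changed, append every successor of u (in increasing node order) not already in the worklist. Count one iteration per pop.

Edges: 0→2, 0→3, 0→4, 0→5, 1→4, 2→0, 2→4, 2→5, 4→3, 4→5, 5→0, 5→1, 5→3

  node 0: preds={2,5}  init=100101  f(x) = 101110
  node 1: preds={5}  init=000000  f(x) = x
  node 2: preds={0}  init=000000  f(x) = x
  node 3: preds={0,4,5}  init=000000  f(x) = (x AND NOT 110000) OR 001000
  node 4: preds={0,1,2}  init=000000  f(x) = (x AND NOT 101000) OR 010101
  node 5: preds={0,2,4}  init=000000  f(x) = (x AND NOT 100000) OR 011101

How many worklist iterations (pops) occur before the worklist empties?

10

Trace (10 dequeues):
  [1] u=0 | in 000000 | out 101111 | prev 100101 | push {}
  [2] u=1 | in 000000 | out 000000 | ==
  [3] u=2 | in 101111 | out 101111 | prev 000000 | push {0}
  [4] u=3 | in 101111 | out 001111 | prev 000000 | push {}
  [5] u=4 | in 101111 | out 010111 | prev 000000 | push {3}
  [6] u=5 | in 111111 | out 011111 | prev 000000 | push {1}
  [7] u=0 | in 111111 | out 101111 | ==
  [8] u=3 | in 111111 | out 001111 | ==
  [9] u=1 | in 011111 | out 011111 | prev 000000 | push {4}
  [10] u=4 | in 111111 | out 010111 | ==

Converged values:
  [0] 101111
  [1] 011111
  [2] 101111
  [3] 001111
  [4] 010111
  [5] 011111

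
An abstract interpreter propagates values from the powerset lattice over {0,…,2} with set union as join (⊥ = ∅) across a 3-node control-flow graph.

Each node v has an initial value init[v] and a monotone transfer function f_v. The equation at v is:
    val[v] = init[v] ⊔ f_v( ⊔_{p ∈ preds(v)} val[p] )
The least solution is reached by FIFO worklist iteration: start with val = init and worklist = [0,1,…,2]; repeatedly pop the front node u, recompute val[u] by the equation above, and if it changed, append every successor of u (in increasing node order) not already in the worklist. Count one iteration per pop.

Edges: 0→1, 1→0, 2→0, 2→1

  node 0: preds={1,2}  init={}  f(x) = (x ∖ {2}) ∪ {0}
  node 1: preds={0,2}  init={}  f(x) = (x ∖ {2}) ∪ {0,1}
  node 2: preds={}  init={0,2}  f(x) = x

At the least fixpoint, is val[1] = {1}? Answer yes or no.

no

Trace (5 dequeues):
  [1] u=0 | in {0,2} | out {0} | prev {} | push {}
  [2] u=1 | in {0,2} | out {0,1} | prev {} | push {0}
  [3] u=2 | in {} | out {0,2} | ==
  [4] u=0 | in {0,1,2} | out {0,1} | prev {0} | push {1}
  [5] u=1 | in {0,1,2} | out {0,1} | ==

Converged values:
  [0] {0,1}
  [1] {0,1}
  [2] {0,2}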